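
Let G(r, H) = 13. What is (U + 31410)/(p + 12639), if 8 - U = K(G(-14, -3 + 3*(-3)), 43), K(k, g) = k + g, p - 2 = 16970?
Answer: 31362/29611 ≈ 1.0591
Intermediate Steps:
p = 16972 (p = 2 + 16970 = 16972)
K(k, g) = g + k
U = -48 (U = 8 - (43 + 13) = 8 - 1*56 = 8 - 56 = -48)
(U + 31410)/(p + 12639) = (-48 + 31410)/(16972 + 12639) = 31362/29611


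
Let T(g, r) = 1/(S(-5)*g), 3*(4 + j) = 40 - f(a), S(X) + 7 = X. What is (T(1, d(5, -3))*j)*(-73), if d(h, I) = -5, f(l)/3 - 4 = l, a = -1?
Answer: 1387/36 ≈ 38.528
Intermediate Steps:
S(X) = -7 + X
f(l) = 12 + 3*l
j = 19/3 (j = -4 + (40 - (12 + 3*(-1)))/3 = -4 + (40 - (12 - 3))/3 = -4 + (40 - 1*9)/3 = -4 + (40 - 9)/3 = -4 + (⅓)*31 = -4 + 31/3 = 19/3 ≈ 6.3333)
T(g, r) = -1/(12*g) (T(g, r) = 1/((-7 - 5)*g) = 1/(-12*g) = -1/(12*g))
(T(1, d(5, -3))*j)*(-73) = (-1/12/1*(19/3))*(-73) = (-1/12*1*(19/3))*(-73) = -1/12*19/3*(-73) = -19/36*(-73) = 1387/36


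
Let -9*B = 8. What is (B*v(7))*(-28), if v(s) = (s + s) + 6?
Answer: 4480/9 ≈ 497.78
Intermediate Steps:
v(s) = 6 + 2*s (v(s) = 2*s + 6 = 6 + 2*s)
B = -8/9 (B = -1/9*8 = -8/9 ≈ -0.88889)
(B*v(7))*(-28) = -8*(6 + 2*7)/9*(-28) = -8*(6 + 14)/9*(-28) = -8/9*20*(-28) = -160/9*(-28) = 4480/9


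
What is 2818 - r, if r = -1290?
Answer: 4108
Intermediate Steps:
2818 - r = 2818 - 1*(-1290) = 2818 + 1290 = 4108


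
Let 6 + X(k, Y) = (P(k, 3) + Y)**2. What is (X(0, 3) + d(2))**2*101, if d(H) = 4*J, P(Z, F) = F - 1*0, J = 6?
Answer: 294516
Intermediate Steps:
P(Z, F) = F (P(Z, F) = F + 0 = F)
X(k, Y) = -6 + (3 + Y)**2
d(H) = 24 (d(H) = 4*6 = 24)
(X(0, 3) + d(2))**2*101 = ((-6 + (3 + 3)**2) + 24)**2*101 = ((-6 + 6**2) + 24)**2*101 = ((-6 + 36) + 24)**2*101 = (30 + 24)**2*101 = 54**2*101 = 2916*101 = 294516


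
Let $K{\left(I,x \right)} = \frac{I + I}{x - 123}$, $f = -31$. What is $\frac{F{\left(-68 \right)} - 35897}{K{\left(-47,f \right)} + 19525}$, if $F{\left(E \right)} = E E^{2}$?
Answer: $- \frac{26975333}{1503472} \approx -17.942$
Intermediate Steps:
$F{\left(E \right)} = E^{3}$
$K{\left(I,x \right)} = \frac{2 I}{-123 + x}$
$\frac{F{\left(-68 \right)} - 35897}{K{\left(-47,f \right)} + 19525} = \frac{\left(-68\right)^{3} - 35897}{2 \left(-47\right) \frac{1}{-123 - 31} + 19525} = \frac{-314432 - 35897}{2 \left(-47\right) \frac{1}{-154} + 19525} = - \frac{350329}{2 \left(-47\right) \left(- \frac{1}{154}\right) + 19525} = - \frac{350329}{\frac{47}{77} + 19525} = - \frac{350329}{\frac{1503472}{77}} = \left(-350329\right) \frac{77}{1503472} = - \frac{26975333}{1503472}$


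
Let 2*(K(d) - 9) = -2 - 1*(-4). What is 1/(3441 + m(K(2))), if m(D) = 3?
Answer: 1/3444 ≈ 0.00029036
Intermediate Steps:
K(d) = 10 (K(d) = 9 + (-2 - 1*(-4))/2 = 9 + (-2 + 4)/2 = 9 + (1/2)*2 = 9 + 1 = 10)
1/(3441 + m(K(2))) = 1/(3441 + 3) = 1/3444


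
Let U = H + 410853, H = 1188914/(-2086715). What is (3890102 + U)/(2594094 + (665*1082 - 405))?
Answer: 8974866123911/6913743785585 ≈ 1.2981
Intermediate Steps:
H = -1188914/2086715 (H = 1188914*(-1/2086715) = -1188914/2086715 ≈ -0.56975)
U = 857331928981/2086715 (U = -1188914/2086715 + 410853 = 857331928981/2086715 ≈ 4.1085e+5)
(3890102 + U)/(2594094 + (665*1082 - 405)) = (3890102 + 857331928981/2086715)/(2594094 + (665*1082 - 405)) = 8974866123911/(2086715*(2594094 + (719530 - 405))) = 8974866123911/(2086715*(2594094 + 719125)) = (8974866123911/2086715)/3313219 = (8974866123911/2086715)*(1/3313219) = 8974866123911/6913743785585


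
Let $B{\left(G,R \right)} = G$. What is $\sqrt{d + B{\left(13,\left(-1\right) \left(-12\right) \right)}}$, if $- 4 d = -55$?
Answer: $\frac{\sqrt{107}}{2} \approx 5.172$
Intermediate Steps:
$d = \frac{55}{4}$ ($d = \left(- \frac{1}{4}\right) \left(-55\right) = \frac{55}{4} \approx 13.75$)
$\sqrt{d + B{\left(13,\left(-1\right) \left(-12\right) \right)}} = \sqrt{\frac{55}{4} + 13} = \sqrt{\frac{107}{4}} = \frac{\sqrt{107}}{2}$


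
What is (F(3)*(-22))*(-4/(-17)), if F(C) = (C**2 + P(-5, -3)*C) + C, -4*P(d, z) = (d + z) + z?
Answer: -1782/17 ≈ -104.82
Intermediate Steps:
P(d, z) = -z/2 - d/4 (P(d, z) = -((d + z) + z)/4 = -(d + 2*z)/4 = -z/2 - d/4)
F(C) = C**2 + 15*C/4 (F(C) = (C**2 + (-1/2*(-3) - 1/4*(-5))*C) + C = (C**2 + (3/2 + 5/4)*C) + C = (C**2 + 11*C/4) + C = C**2 + 15*C/4)
(F(3)*(-22))*(-4/(-17)) = (((1/4)*3*(15 + 4*3))*(-22))*(-4/(-17)) = (((1/4)*3*(15 + 12))*(-22))*(-1/17*(-4)) = (((1/4)*3*27)*(-22))*(4/17) = ((81/4)*(-22))*(4/17) = -891/2*4/17 = -1782/17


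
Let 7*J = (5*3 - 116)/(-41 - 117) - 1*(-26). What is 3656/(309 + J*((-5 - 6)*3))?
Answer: 4043536/202857 ≈ 19.933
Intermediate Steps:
J = 4209/1106 (J = ((5*3 - 116)/(-41 - 117) - 1*(-26))/7 = ((15 - 116)/(-158) + 26)/7 = (-101*(-1/158) + 26)/7 = (101/158 + 26)/7 = (1/7)*(4209/158) = 4209/1106 ≈ 3.8056)
3656/(309 + J*((-5 - 6)*3)) = 3656/(309 + 4209*((-5 - 6)*3)/1106) = 3656/(309 + 4209*(-11*3)/1106) = 3656/(309 + (4209/1106)*(-33)) = 3656/(309 - 138897/1106) = 3656/(202857/1106) = 3656*(1106/202857) = 4043536/202857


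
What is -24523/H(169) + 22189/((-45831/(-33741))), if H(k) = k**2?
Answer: 7127299468292/436326397 ≈ 16335.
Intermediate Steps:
-24523/H(169) + 22189/((-45831/(-33741))) = -24523/(169**2) + 22189/((-45831/(-33741))) = -24523/28561 + 22189/((-45831*(-1/33741))) = -24523*1/28561 + 22189/(15277/11247) = -24523/28561 + 22189*(11247/15277) = -24523/28561 + 249559683/15277 = 7127299468292/436326397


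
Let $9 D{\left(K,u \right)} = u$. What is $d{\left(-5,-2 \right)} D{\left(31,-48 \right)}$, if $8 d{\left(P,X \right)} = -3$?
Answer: $2$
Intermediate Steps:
$d{\left(P,X \right)} = - \frac{3}{8}$ ($d{\left(P,X \right)} = \frac{1}{8} \left(-3\right) = - \frac{3}{8}$)
$D{\left(K,u \right)} = \frac{u}{9}$
$d{\left(-5,-2 \right)} D{\left(31,-48 \right)} = - \frac{3 \cdot \frac{1}{9} \left(-48\right)}{8} = \left(- \frac{3}{8}\right) \left(- \frac{16}{3}\right) = 2$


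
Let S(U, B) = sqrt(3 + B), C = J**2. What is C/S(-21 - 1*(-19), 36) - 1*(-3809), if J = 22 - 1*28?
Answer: 3809 + 12*sqrt(39)/13 ≈ 3814.8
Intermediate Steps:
J = -6 (J = 22 - 28 = -6)
C = 36 (C = (-6)**2 = 36)
C/S(-21 - 1*(-19), 36) - 1*(-3809) = 36/(sqrt(3 + 36)) - 1*(-3809) = 36/(sqrt(39)) + 3809 = 36*(sqrt(39)/39) + 3809 = 12*sqrt(39)/13 + 3809 = 3809 + 12*sqrt(39)/13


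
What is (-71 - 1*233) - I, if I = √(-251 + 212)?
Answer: -304 - I*√39 ≈ -304.0 - 6.245*I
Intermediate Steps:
I = I*√39 (I = √(-39) = I*√39 ≈ 6.245*I)
(-71 - 1*233) - I = (-71 - 1*233) - I*√39 = (-71 - 233) - I*√39 = -304 - I*√39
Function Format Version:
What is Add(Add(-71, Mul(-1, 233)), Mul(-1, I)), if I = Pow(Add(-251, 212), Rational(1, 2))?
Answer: Add(-304, Mul(-1, I, Pow(39, Rational(1, 2)))) ≈ Add(-304.00, Mul(-6.2450, I))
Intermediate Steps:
I = Mul(I, Pow(39, Rational(1, 2))) (I = Pow(-39, Rational(1, 2)) = Mul(I, Pow(39, Rational(1, 2))) ≈ Mul(6.2450, I))
Add(Add(-71, Mul(-1, 233)), Mul(-1, I)) = Add(Add(-71, Mul(-1, 233)), Mul(-1, Mul(I, Pow(39, Rational(1, 2))))) = Add(Add(-71, -233), Mul(-1, I, Pow(39, Rational(1, 2)))) = Add(-304, Mul(-1, I, Pow(39, Rational(1, 2))))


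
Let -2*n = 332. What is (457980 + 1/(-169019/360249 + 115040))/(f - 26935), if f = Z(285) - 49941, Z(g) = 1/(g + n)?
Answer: -2258620990534512051/379129499727121663 ≈ -5.9574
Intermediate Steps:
n = -166 (n = -½*332 = -166)
Z(g) = 1/(-166 + g) (Z(g) = 1/(g - 166) = 1/(-166 + g))
f = -5942978/119 (f = 1/(-166 + 285) - 49941 = 1/119 - 49941 = -5942978/119 ≈ -49941.)
(457980 + 1/(-169019/360249 + 115040))/(f - 26935) = (457980 + 1/(-169019/360249 + 115040))/(-5942978/119 - 26935) = (457980 + 1/(-169019*1/360249 + 115040))/(-9148243/119) = (457980 + 1/(-169019/360249 + 115040))*(-119/9148243) = (457980 + 1/(41442875941/360249))*(-119/9148243) = (457980 + 360249/41442875941)*(-119/9148243) = (18980008323819429/41442875941)*(-119/9148243) = -2258620990534512051/379129499727121663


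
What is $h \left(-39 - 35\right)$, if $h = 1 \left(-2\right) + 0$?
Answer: $148$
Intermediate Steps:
$h = -2$ ($h = -2 + 0 = -2$)
$h \left(-39 - 35\right) = - 2 \left(-39 - 35\right) = \left(-2\right) \left(-74\right) = 148$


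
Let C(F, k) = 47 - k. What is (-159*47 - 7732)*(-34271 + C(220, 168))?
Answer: 522930360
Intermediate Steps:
(-159*47 - 7732)*(-34271 + C(220, 168)) = (-159*47 - 7732)*(-34271 + (47 - 1*168)) = (-7473 - 7732)*(-34271 + (47 - 168)) = -15205*(-34271 - 121) = -15205*(-34392) = 522930360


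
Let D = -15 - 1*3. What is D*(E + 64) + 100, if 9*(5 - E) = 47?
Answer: -1048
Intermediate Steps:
E = -2/9 (E = 5 - ⅑*47 = 5 - 47/9 = -2/9 ≈ -0.22222)
D = -18 (D = -15 - 3 = -18)
D*(E + 64) + 100 = -18*(-2/9 + 64) + 100 = -18*574/9 + 100 = -1148 + 100 = -1048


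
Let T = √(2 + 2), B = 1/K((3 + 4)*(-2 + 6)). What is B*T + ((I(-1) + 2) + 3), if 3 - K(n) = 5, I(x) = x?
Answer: 3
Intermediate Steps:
K(n) = -2 (K(n) = 3 - 1*5 = 3 - 5 = -2)
B = -½ (B = 1/(-2) = -½ ≈ -0.50000)
T = 2 (T = √4 = 2)
B*T + ((I(-1) + 2) + 3) = -½*2 + ((-1 + 2) + 3) = -1 + (1 + 3) = -1 + 4 = 3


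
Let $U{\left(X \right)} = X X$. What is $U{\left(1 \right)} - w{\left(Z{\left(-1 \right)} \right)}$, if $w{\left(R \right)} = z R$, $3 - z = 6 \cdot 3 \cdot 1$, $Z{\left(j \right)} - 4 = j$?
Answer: $46$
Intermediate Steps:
$Z{\left(j \right)} = 4 + j$
$U{\left(X \right)} = X^{2}$
$z = -15$ ($z = 3 - 6 \cdot 3 \cdot 1 = 3 - 18 \cdot 1 = 3 - 18 = -15$)
$w{\left(R \right)} = - 15 R$
$U{\left(1 \right)} - w{\left(Z{\left(-1 \right)} \right)} = 1^{2} - - 15 \left(4 - 1\right) = 1 - \left(-15\right) 3 = 1 - -45 = 1 + 45 = 46$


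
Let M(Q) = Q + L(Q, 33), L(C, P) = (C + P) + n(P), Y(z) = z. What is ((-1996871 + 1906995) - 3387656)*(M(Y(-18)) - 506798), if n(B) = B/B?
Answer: 1762413217600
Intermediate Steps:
n(B) = 1
L(C, P) = 1 + C + P (L(C, P) = (C + P) + 1 = 1 + C + P)
M(Q) = 34 + 2*Q (M(Q) = Q + (1 + Q + 33) = Q + (34 + Q) = 34 + 2*Q)
((-1996871 + 1906995) - 3387656)*(M(Y(-18)) - 506798) = ((-1996871 + 1906995) - 3387656)*((34 + 2*(-18)) - 506798) = (-89876 - 3387656)*((34 - 36) - 506798) = -3477532*(-2 - 506798) = -3477532*(-506800) = 1762413217600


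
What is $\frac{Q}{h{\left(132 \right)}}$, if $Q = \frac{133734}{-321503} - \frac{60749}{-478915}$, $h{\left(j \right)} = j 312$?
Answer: $- \frac{44516232863}{6341207939146080} \approx -7.0201 \cdot 10^{-6}$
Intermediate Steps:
$h{\left(j \right)} = 312 j$
$Q = - \frac{44516232863}{153972609245}$ ($Q = 133734 \left(- \frac{1}{321503}\right) - - \frac{60749}{478915} = - \frac{133734}{321503} + \frac{60749}{478915} = - \frac{44516232863}{153972609245} \approx -0.28912$)
$\frac{Q}{h{\left(132 \right)}} = - \frac{44516232863}{153972609245 \cdot 312 \cdot 132} = - \frac{44516232863}{153972609245 \cdot 41184} = \left(- \frac{44516232863}{153972609245}\right) \frac{1}{41184} = - \frac{44516232863}{6341207939146080}$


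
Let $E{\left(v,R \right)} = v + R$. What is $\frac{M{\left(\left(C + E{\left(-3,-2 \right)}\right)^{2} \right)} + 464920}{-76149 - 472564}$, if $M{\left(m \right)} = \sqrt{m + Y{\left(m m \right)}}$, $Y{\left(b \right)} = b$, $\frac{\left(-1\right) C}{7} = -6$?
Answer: $- \frac{464920}{548713} - \frac{37 \sqrt{1370}}{548713} \approx -0.84979$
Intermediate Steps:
$E{\left(v,R \right)} = R + v$
$C = 42$ ($C = \left(-7\right) \left(-6\right) = 42$)
$M{\left(m \right)} = \sqrt{m + m^{2}}$ ($M{\left(m \right)} = \sqrt{m + m m} = \sqrt{m + m^{2}}$)
$\frac{M{\left(\left(C + E{\left(-3,-2 \right)}\right)^{2} \right)} + 464920}{-76149 - 472564} = \frac{\sqrt{\left(42 - 5\right)^{2} \left(1 + \left(42 - 5\right)^{2}\right)} + 464920}{-76149 - 472564} = \frac{\sqrt{\left(42 - 5\right)^{2} \left(1 + \left(42 - 5\right)^{2}\right)} + 464920}{-548713} = \left(\sqrt{37^{2} \left(1 + 37^{2}\right)} + 464920\right) \left(- \frac{1}{548713}\right) = \left(\sqrt{1369 \left(1 + 1369\right)} + 464920\right) \left(- \frac{1}{548713}\right) = \left(\sqrt{1369 \cdot 1370} + 464920\right) \left(- \frac{1}{548713}\right) = \left(\sqrt{1875530} + 464920\right) \left(- \frac{1}{548713}\right) = \left(37 \sqrt{1370} + 464920\right) \left(- \frac{1}{548713}\right) = \left(464920 + 37 \sqrt{1370}\right) \left(- \frac{1}{548713}\right) = - \frac{464920}{548713} - \frac{37 \sqrt{1370}}{548713}$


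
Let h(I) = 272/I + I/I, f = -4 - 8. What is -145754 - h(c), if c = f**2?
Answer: -1311812/9 ≈ -1.4576e+5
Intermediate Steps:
f = -12
c = 144 (c = (-12)**2 = 144)
h(I) = 1 + 272/I (h(I) = 272/I + 1 = 1 + 272/I)
-145754 - h(c) = -145754 - (272 + 144)/144 = -145754 - 416/144 = -145754 - 1*26/9 = -145754 - 26/9 = -1311812/9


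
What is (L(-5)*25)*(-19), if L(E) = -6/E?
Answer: -570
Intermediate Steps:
(L(-5)*25)*(-19) = (-6/(-5)*25)*(-19) = (-6*(-1/5)*25)*(-19) = ((6/5)*25)*(-19) = 30*(-19) = -570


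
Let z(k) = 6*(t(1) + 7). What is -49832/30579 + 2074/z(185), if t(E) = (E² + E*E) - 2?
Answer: 10221317/214053 ≈ 47.751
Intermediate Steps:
t(E) = -2 + 2*E² (t(E) = (E² + E²) - 2 = 2*E² - 2 = -2 + 2*E²)
z(k) = 42 (z(k) = 6*((-2 + 2*1²) + 7) = 6*((-2 + 2*1) + 7) = 6*((-2 + 2) + 7) = 6*(0 + 7) = 6*7 = 42)
-49832/30579 + 2074/z(185) = -49832/30579 + 2074/42 = -49832*1/30579 + 2074*(1/42) = -49832/30579 + 1037/21 = 10221317/214053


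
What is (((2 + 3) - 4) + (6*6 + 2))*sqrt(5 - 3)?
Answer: 39*sqrt(2) ≈ 55.154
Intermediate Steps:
(((2 + 3) - 4) + (6*6 + 2))*sqrt(5 - 3) = ((5 - 4) + (36 + 2))*sqrt(2) = (1 + 38)*sqrt(2) = 39*sqrt(2)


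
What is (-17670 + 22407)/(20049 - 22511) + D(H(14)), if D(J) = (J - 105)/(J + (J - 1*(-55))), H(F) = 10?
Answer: -117833/36930 ≈ -3.1907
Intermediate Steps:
D(J) = (-105 + J)/(55 + 2*J) (D(J) = (-105 + J)/(J + (J + 55)) = (-105 + J)/(J + (55 + J)) = (-105 + J)/(55 + 2*J))
(-17670 + 22407)/(20049 - 22511) + D(H(14)) = (-17670 + 22407)/(20049 - 22511) + (-105 + 10)/(55 + 2*10) = 4737/(-2462) - 95/(55 + 20) = 4737*(-1/2462) - 95/75 = -4737/2462 + (1/75)*(-95) = -4737/2462 - 19/15 = -117833/36930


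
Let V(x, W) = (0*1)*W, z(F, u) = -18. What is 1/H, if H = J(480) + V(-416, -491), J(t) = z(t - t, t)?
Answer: -1/18 ≈ -0.055556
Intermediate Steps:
J(t) = -18
V(x, W) = 0 (V(x, W) = 0*W = 0)
H = -18 (H = -18 + 0 = -18)
1/H = 1/(-18) = -1/18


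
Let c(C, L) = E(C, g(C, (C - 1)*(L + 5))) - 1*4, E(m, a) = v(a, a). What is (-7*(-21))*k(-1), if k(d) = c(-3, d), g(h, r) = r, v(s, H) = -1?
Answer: -735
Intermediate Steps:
E(m, a) = -1
c(C, L) = -5 (c(C, L) = -1 - 1*4 = -1 - 4 = -5)
k(d) = -5
(-7*(-21))*k(-1) = -7*(-21)*(-5) = 147*(-5) = -735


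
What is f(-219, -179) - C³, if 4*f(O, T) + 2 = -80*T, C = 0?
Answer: 7159/2 ≈ 3579.5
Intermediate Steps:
f(O, T) = -½ - 20*T (f(O, T) = -½ + (-80*T)/4 = -½ - 20*T)
f(-219, -179) - C³ = (-½ - 20*(-179)) - 1*0³ = (-½ + 3580) - 1*0 = 7159/2 + 0 = 7159/2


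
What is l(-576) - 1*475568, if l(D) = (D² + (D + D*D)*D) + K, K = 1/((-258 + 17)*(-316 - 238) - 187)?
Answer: -25454123138383/133327 ≈ -1.9092e+8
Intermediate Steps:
K = 1/133327 (K = 1/(-241*(-554) - 187) = 1/(133514 - 187) = 1/133327 ≈ 7.5004e-6)
l(D) = 1/133327 + D² + D*(D + D²) (l(D) = (D² + (D + D*D)*D) + 1/133327 = (D² + (D + D²)*D) + 1/133327 = (D² + D*(D + D²)) + 1/133327 = 1/133327 + D² + D*(D + D²))
l(-576) - 1*475568 = (1/133327 + (-576)³ + 2*(-576)²) - 1*475568 = (1/133327 - 191102976 + 2*331776) - 475568 = (1/133327 - 191102976 + 663552) - 475568 = -25390717083647/133327 - 475568 = -25454123138383/133327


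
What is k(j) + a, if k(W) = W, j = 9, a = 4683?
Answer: 4692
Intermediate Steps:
k(j) + a = 9 + 4683 = 4692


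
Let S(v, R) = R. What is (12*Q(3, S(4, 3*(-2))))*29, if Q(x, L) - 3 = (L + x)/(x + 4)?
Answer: 6264/7 ≈ 894.86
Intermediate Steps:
Q(x, L) = 3 + (L + x)/(4 + x) (Q(x, L) = 3 + (L + x)/(x + 4) = 3 + (L + x)/(4 + x))
(12*Q(3, S(4, 3*(-2))))*29 = (12*((12 + 3*(-2) + 4*3)/(4 + 3)))*29 = (12*((12 - 6 + 12)/7))*29 = (12*((⅐)*18))*29 = (12*(18/7))*29 = (216/7)*29 = 6264/7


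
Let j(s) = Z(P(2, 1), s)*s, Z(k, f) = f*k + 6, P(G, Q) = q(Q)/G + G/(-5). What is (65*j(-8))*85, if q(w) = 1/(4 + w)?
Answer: -371280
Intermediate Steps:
P(G, Q) = -G/5 + 1/(G*(4 + Q)) (P(G, Q) = 1/((4 + Q)*G) + G/(-5) = 1/(G*(4 + Q)) + G*(-⅕) = 1/(G*(4 + Q)) - G/5 = -G/5 + 1/(G*(4 + Q)))
Z(k, f) = 6 + f*k
j(s) = s*(6 - 3*s/10) (j(s) = (6 + s*((⅕)*(5 - 1*2²*(4 + 1))/(2*(4 + 1))))*s = (6 + s*((⅕)*(½)*(5 - 1*4*5)/5))*s = (6 + s*((⅕)*(½)*(⅕)*(5 - 20)))*s = (6 + s*((⅕)*(½)*(⅕)*(-15)))*s = (6 + s*(-3/10))*s = (6 - 3*s/10)*s = s*(6 - 3*s/10))
(65*j(-8))*85 = (65*((3/10)*(-8)*(20 - 1*(-8))))*85 = (65*((3/10)*(-8)*(20 + 8)))*85 = (65*((3/10)*(-8)*28))*85 = (65*(-336/5))*85 = -4368*85 = -371280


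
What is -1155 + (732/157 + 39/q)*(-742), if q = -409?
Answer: -291768645/64213 ≈ -4543.8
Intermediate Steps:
-1155 + (732/157 + 39/q)*(-742) = -1155 + (732/157 + 39/(-409))*(-742) = -1155 + (732*(1/157) + 39*(-1/409))*(-742) = -1155 + (732/157 - 39/409)*(-742) = -1155 + (293265/64213)*(-742) = -1155 - 217602630/64213 = -291768645/64213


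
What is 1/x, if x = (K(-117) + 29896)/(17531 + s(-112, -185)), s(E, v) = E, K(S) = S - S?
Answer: 17419/29896 ≈ 0.58265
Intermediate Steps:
K(S) = 0
x = 29896/17419 (x = (0 + 29896)/(17531 - 112) = 29896/17419 ≈ 1.7163)
1/x = 1/(29896/17419) = 17419/29896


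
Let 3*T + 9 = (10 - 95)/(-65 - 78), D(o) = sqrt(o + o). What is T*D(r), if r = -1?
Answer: -1202*I*sqrt(2)/429 ≈ -3.9624*I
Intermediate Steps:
D(o) = sqrt(2)*sqrt(o) (D(o) = sqrt(2*o) = sqrt(2)*sqrt(o))
T = -1202/429 (T = -3 + ((10 - 95)/(-65 - 78))/3 = -3 + (-85/(-143))/3 = -3 + (-85*(-1/143))/3 = -3 + (1/3)*(85/143) = -3 + 85/429 = -1202/429 ≈ -2.8019)
T*D(r) = -1202*sqrt(2)*sqrt(-1)/429 = -1202*sqrt(2)*I/429 = -1202*I*sqrt(2)/429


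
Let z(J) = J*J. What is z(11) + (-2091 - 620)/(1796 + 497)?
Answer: 274742/2293 ≈ 119.82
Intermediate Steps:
z(J) = J²
z(11) + (-2091 - 620)/(1796 + 497) = 11² + (-2091 - 620)/(1796 + 497) = 121 - 2711/2293 = 274742/2293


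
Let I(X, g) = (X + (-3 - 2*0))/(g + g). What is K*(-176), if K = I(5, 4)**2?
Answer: -11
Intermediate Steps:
I(X, g) = (-3 + X)/(2*g) (I(X, g) = (X + (-3 + 0))/((2*g)) = (X - 3)*(1/(2*g)) = (-3 + X)*(1/(2*g)) = (-3 + X)/(2*g))
K = 1/16 (K = ((1/2)*(-3 + 5)/4)**2 = ((1/2)*(1/4)*2)**2 = (1/4)**2 = 1/16 ≈ 0.062500)
K*(-176) = (1/16)*(-176) = -11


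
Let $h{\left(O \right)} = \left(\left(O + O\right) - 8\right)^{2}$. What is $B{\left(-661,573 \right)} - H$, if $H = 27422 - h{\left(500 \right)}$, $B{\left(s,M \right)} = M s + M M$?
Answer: $906218$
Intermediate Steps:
$h{\left(O \right)} = \left(-8 + 2 O\right)^{2}$ ($h{\left(O \right)} = \left(2 O - 8\right)^{2} = \left(-8 + 2 O\right)^{2}$)
$B{\left(s,M \right)} = M^{2} + M s$ ($B{\left(s,M \right)} = M s + M^{2} = M^{2} + M s$)
$H = -956642$ ($H = 27422 - 4 \left(-4 + 500\right)^{2} = 27422 - 4 \cdot 496^{2} = 27422 - 4 \cdot 246016 = 27422 - 984064 = -956642$)
$B{\left(-661,573 \right)} - H = 573 \left(573 - 661\right) - -956642 = 573 \left(-88\right) + 956642 = -50424 + 956642 = 906218$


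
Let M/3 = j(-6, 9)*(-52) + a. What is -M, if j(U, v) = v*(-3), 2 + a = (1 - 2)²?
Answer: -4209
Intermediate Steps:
a = -1 (a = -2 + (1 - 2)² = -2 + (-1)² = -2 + 1 = -1)
j(U, v) = -3*v
M = 4209 (M = 3*(-3*9*(-52) - 1) = 3*(-27*(-52) - 1) = 3*(1404 - 1) = 3*1403 = 4209)
-M = -1*4209 = -4209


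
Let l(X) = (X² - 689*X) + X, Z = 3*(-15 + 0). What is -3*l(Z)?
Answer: -98955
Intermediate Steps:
Z = -45 (Z = 3*(-15) = -45)
l(X) = X² - 688*X
-3*l(Z) = -(-135)*(-688 - 45) = -(-135)*(-733) = -3*32985 = -98955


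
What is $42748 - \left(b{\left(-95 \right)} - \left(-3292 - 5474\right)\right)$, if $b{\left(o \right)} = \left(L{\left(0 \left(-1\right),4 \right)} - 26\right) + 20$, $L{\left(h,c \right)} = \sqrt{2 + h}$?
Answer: $33988 - \sqrt{2} \approx 33987.0$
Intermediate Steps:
$b{\left(o \right)} = -6 + \sqrt{2}$ ($b{\left(o \right)} = \left(\sqrt{2 + 0 \left(-1\right)} - 26\right) + 20 = \left(\sqrt{2 + 0} - 26\right) + 20 = \left(\sqrt{2} - 26\right) + 20 = \left(-26 + \sqrt{2}\right) + 20 = -6 + \sqrt{2}$)
$42748 - \left(b{\left(-95 \right)} - \left(-3292 - 5474\right)\right) = 42748 - \left(\left(-6 + \sqrt{2}\right) - \left(-3292 - 5474\right)\right) = 42748 - \left(\left(-6 + \sqrt{2}\right) - -8766\right) = 42748 - \left(\left(-6 + \sqrt{2}\right) + 8766\right) = 42748 - \left(8760 + \sqrt{2}\right) = 33988 - \sqrt{2}$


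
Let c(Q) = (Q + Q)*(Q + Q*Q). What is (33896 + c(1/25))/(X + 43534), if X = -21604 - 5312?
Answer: 264812526/129828125 ≈ 2.0397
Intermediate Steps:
X = -26916
c(Q) = 2*Q*(Q + Q²) (c(Q) = (2*Q)*(Q + Q²) = 2*Q*(Q + Q²))
(33896 + c(1/25))/(X + 43534) = (33896 + 2*(1/25)²*(1 + 1/25))/(-26916 + 43534) = (33896 + 2*(1/25)²*(1 + 1/25))/16618 = (33896 + 2*(1/625)*(26/25))*(1/16618) = (33896 + 52/15625)*(1/16618) = (529625052/15625)*(1/16618) = 264812526/129828125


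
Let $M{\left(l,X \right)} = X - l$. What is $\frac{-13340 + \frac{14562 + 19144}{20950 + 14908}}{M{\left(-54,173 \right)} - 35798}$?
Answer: $\frac{79718669}{212584153} \approx 0.375$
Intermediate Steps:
$\frac{-13340 + \frac{14562 + 19144}{20950 + 14908}}{M{\left(-54,173 \right)} - 35798} = \frac{-13340 + \frac{14562 + 19144}{20950 + 14908}}{\left(173 - -54\right) - 35798} = \frac{-13340 + \frac{33706}{35858}}{\left(173 + 54\right) - 35798} = \frac{-13340 + 33706 \cdot \frac{1}{35858}}{227 - 35798} = \frac{-13340 + \frac{16853}{17929}}{-35571} = \left(- \frac{239156007}{17929}\right) \left(- \frac{1}{35571}\right) = \frac{79718669}{212584153}$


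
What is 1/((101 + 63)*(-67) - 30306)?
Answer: -1/41294 ≈ -2.4217e-5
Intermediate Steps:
1/((101 + 63)*(-67) - 30306) = 1/(164*(-67) - 30306) = 1/(-10988 - 30306) = 1/(-41294) = -1/41294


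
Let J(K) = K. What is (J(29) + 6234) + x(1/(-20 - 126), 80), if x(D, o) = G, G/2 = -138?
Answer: 5987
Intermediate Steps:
G = -276 (G = 2*(-138) = -276)
x(D, o) = -276
(J(29) + 6234) + x(1/(-20 - 126), 80) = (29 + 6234) - 276 = 6263 - 276 = 5987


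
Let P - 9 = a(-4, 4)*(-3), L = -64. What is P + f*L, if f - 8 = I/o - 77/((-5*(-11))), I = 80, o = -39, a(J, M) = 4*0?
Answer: -55013/195 ≈ -282.12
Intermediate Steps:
a(J, M) = 0
P = 9 (P = 9 + 0*(-3) = 9 + 0 = 9)
f = 887/195 (f = 8 + (80/(-39) - 77/((-5*(-11)))) = 8 + (80*(-1/39) - 77/55) = 8 + (-80/39 - 77*1/55) = 8 + (-80/39 - 7/5) = 8 - 673/195 = 887/195 ≈ 4.5487)
P + f*L = 9 + (887/195)*(-64) = 9 - 56768/195 = -55013/195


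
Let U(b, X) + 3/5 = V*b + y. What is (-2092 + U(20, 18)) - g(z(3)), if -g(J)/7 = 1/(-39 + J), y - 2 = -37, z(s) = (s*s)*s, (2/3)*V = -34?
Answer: -188891/60 ≈ -3148.2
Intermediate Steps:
V = -51 (V = (3/2)*(-34) = -51)
z(s) = s**3 (z(s) = s**2*s = s**3)
y = -35 (y = 2 - 37 = -35)
U(b, X) = -178/5 - 51*b (U(b, X) = -3/5 + (-51*b - 35) = -3/5 + (-35 - 51*b) = -178/5 - 51*b)
g(J) = -7/(-39 + J)
(-2092 + U(20, 18)) - g(z(3)) = (-2092 + (-178/5 - 51*20)) - (-7)/(-39 + 3**3) = (-2092 + (-178/5 - 1020)) - (-7)/(-39 + 27) = (-2092 - 5278/5) - (-7)/(-12) = -15738/5 - (-7)*(-1)/12 = -15738/5 - 1*7/12 = -15738/5 - 7/12 = -188891/60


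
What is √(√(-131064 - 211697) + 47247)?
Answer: √(47247 + I*√342761) ≈ 217.37 + 1.347*I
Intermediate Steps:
√(√(-131064 - 211697) + 47247) = √(√(-342761) + 47247) = √(I*√342761 + 47247) = √(47247 + I*√342761)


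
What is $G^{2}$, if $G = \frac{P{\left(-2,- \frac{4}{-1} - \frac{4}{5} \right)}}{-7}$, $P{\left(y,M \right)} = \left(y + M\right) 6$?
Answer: $\frac{1296}{1225} \approx 1.058$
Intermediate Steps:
$P{\left(y,M \right)} = 6 M + 6 y$ ($P{\left(y,M \right)} = \left(M + y\right) 6 = 6 M + 6 y$)
$G = - \frac{36}{35}$ ($G = \frac{6 \left(- \frac{4}{-1} - \frac{4}{5}\right) + 6 \left(-2\right)}{-7} = \left(6 \left(\left(-4\right) \left(-1\right) - \frac{4}{5}\right) - 12\right) \left(- \frac{1}{7}\right) = \left(6 \left(4 - \frac{4}{5}\right) - 12\right) \left(- \frac{1}{7}\right) = \left(6 \cdot \frac{16}{5} - 12\right) \left(- \frac{1}{7}\right) = \left(\frac{96}{5} - 12\right) \left(- \frac{1}{7}\right) = \frac{36}{5} \left(- \frac{1}{7}\right) = - \frac{36}{35} \approx -1.0286$)
$G^{2} = \left(- \frac{36}{35}\right)^{2} = \frac{1296}{1225}$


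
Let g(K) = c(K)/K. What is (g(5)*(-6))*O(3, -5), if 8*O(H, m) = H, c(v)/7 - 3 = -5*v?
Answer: 693/10 ≈ 69.300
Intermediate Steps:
c(v) = 21 - 35*v (c(v) = 21 + 7*(-5*v) = 21 - 35*v)
O(H, m) = H/8
g(K) = (21 - 35*K)/K
(g(5)*(-6))*O(3, -5) = ((-35 + 21/5)*(-6))*((⅛)*3) = ((-35 + 21*(⅕))*(-6))*(3/8) = ((-35 + 21/5)*(-6))*(3/8) = -154/5*(-6)*(3/8) = (924/5)*(3/8) = 693/10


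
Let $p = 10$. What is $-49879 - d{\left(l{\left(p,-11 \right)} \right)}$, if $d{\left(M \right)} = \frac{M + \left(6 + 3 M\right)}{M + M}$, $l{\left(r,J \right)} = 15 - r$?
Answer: $- \frac{249408}{5} \approx -49882.0$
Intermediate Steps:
$d{\left(M \right)} = \frac{6 + 4 M}{2 M}$
$-49879 - d{\left(l{\left(p,-11 \right)} \right)} = -49879 - \left(2 + \frac{3}{15 - 10}\right) = -49879 - \left(2 + \frac{3}{5}\right) = -49879 - \frac{13}{5} = - \frac{249408}{5}$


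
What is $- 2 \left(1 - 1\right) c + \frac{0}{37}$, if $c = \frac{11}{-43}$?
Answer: $0$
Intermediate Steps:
$c = - \frac{11}{43}$ ($c = 11 \left(- \frac{1}{43}\right) = - \frac{11}{43} \approx -0.25581$)
$- 2 \left(1 - 1\right) c + \frac{0}{37} = - 2 \left(1 - 1\right) \left(- \frac{11}{43}\right) + \frac{0}{37} = \left(-2\right) 0 \left(- \frac{11}{43}\right) + 0 \cdot \frac{1}{37} = 0 \left(- \frac{11}{43}\right) + 0 = 0 + 0 = 0$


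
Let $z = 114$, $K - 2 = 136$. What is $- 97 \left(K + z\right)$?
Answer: $-24444$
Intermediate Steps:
$K = 138$ ($K = 2 + 136 = 138$)
$- 97 \left(K + z\right) = - 97 \left(138 + 114\right) = \left(-97\right) 252 = -24444$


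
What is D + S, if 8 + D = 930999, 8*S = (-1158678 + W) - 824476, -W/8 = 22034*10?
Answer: 1851027/4 ≈ 4.6276e+5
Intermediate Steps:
W = -1762720 (W = -176272*10 = -8*220340 = -1762720)
S = -1872937/4 (S = ((-1158678 - 1762720) - 824476)/8 = (-2921398 - 824476)/8 = (⅛)*(-3745874) = -1872937/4 ≈ -4.6823e+5)
D = 930991 (D = -8 + 930999 = 930991)
D + S = 930991 - 1872937/4 = 1851027/4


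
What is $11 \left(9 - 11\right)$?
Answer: $-22$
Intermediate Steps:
$11 \left(9 - 11\right) = 11 \left(-2\right) = -22$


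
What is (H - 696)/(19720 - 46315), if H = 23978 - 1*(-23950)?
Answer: -5248/2955 ≈ -1.7760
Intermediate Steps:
H = 47928 (H = 23978 + 23950 = 47928)
(H - 696)/(19720 - 46315) = (47928 - 696)/(19720 - 46315) = 47232/(-26595) = 47232*(-1/26595) = -5248/2955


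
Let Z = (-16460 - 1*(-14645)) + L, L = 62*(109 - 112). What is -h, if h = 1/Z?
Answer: 1/2001 ≈ 0.00049975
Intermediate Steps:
L = -186 (L = 62*(-3) = -186)
Z = -2001 (Z = (-16460 - 1*(-14645)) - 186 = (-16460 + 14645) - 186 = -1815 - 186 = -2001)
h = -1/2001 (h = 1/(-2001) = -1/2001 ≈ -0.00049975)
-h = -1*(-1/2001) = 1/2001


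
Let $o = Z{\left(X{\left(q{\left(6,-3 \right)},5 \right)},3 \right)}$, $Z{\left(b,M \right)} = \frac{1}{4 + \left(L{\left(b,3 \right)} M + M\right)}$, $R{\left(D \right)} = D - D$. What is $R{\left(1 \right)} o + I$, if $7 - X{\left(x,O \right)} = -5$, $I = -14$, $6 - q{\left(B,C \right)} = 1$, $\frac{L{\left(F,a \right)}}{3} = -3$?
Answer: $-14$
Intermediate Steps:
$L{\left(F,a \right)} = -9$ ($L{\left(F,a \right)} = 3 \left(-3\right) = -9$)
$R{\left(D \right)} = 0$
$q{\left(B,C \right)} = 5$ ($q{\left(B,C \right)} = 6 - 1 = 5$)
$X{\left(x,O \right)} = 12$ ($X{\left(x,O \right)} = 7 - -5 = 7 + 5 = 12$)
$Z{\left(b,M \right)} = \frac{1}{4 - 8 M}$ ($Z{\left(b,M \right)} = \frac{1}{4 + \left(- 9 M + M\right)} = \frac{1}{4 - 8 M}$)
$o = - \frac{1}{20}$ ($o = \frac{1}{4 \left(1 - 6\right)} = \frac{1}{4 \left(-5\right)} = \frac{1}{4} \left(- \frac{1}{5}\right) = - \frac{1}{20} \approx -0.05$)
$R{\left(1 \right)} o + I = 0 \left(- \frac{1}{20}\right) - 14 = 0 - 14 = -14$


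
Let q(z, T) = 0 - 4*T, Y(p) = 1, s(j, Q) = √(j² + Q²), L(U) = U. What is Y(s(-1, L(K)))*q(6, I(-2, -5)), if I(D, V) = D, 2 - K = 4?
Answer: 8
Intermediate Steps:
K = -2 (K = 2 - 1*4 = 2 - 4 = -2)
s(j, Q) = √(Q² + j²)
q(z, T) = -4*T
Y(s(-1, L(K)))*q(6, I(-2, -5)) = 1*(-4*(-2)) = 1*8 = 8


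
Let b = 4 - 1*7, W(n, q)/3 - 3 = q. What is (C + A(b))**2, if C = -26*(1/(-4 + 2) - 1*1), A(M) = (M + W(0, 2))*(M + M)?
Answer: 1089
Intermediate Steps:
W(n, q) = 9 + 3*q
b = -3 (b = 4 - 7 = -3)
A(M) = 2*M*(15 + M) (A(M) = (M + (9 + 3*2))*(M + M) = (M + (9 + 6))*(2*M) = (M + 15)*(2*M) = (15 + M)*(2*M) = 2*M*(15 + M))
C = 39 (C = -26*(1/(-2) - 1) = -26*(-1/2 - 1) = -26*(-3/2) = 39)
(C + A(b))**2 = (39 + 2*(-3)*(15 - 3))**2 = (39 + 2*(-3)*12)**2 = (39 - 72)**2 = (-33)**2 = 1089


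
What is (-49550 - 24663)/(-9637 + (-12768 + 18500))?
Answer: 74213/3905 ≈ 19.005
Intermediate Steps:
(-49550 - 24663)/(-9637 + (-12768 + 18500)) = -74213/(-9637 + 5732) = -74213/(-3905) = -74213*(-1/3905) = 74213/3905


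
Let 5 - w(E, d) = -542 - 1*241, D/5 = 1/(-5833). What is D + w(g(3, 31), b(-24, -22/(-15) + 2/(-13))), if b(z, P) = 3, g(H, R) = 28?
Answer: 4596399/5833 ≈ 788.00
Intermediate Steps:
D = -5/5833 (D = 5/(-5833) = 5*(-1/5833) = -5/5833 ≈ -0.00085719)
w(E, d) = 788 (w(E, d) = 5 - (-542 - 1*241) = 5 - (-542 - 241) = 5 - 1*(-783) = 5 + 783 = 788)
D + w(g(3, 31), b(-24, -22/(-15) + 2/(-13))) = -5/5833 + 788 = 4596399/5833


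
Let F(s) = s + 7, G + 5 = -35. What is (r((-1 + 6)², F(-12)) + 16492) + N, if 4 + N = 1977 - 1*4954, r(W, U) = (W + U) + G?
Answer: 13491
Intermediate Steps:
G = -40 (G = -5 - 35 = -40)
F(s) = 7 + s
r(W, U) = -40 + U + W (r(W, U) = (W + U) - 40 = (U + W) - 40 = -40 + U + W)
N = -2981 (N = -4 + (1977 - 1*4954) = -4 + (1977 - 4954) = -4 - 2977 = -2981)
(r((-1 + 6)², F(-12)) + 16492) + N = ((-40 + (7 - 12) + (-1 + 6)²) + 16492) - 2981 = ((-40 - 5 + 5²) + 16492) - 2981 = ((-40 - 5 + 25) + 16492) - 2981 = (-20 + 16492) - 2981 = 16472 - 2981 = 13491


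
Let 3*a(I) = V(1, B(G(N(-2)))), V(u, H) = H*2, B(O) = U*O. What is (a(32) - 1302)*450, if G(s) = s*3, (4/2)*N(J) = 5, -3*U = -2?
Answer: -584400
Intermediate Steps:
U = ⅔ (U = -⅓*(-2) = ⅔ ≈ 0.66667)
N(J) = 5/2 (N(J) = (½)*5 = 5/2)
G(s) = 3*s
B(O) = 2*O/3
V(u, H) = 2*H
a(I) = 10/3 (a(I) = (2*(2*(3*(5/2))/3))/3 = (2*((⅔)*(15/2)))/3 = (2*5)/3 = (⅓)*10 = 10/3)
(a(32) - 1302)*450 = (10/3 - 1302)*450 = -3896/3*450 = -584400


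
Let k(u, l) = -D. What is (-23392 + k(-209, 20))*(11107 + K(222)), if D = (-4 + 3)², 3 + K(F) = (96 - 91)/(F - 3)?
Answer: -56886652933/219 ≈ -2.5976e+8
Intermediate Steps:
K(F) = -3 + 5/(-3 + F) (K(F) = -3 + (96 - 91)/(F - 3) = -3 + 5/(-3 + F))
D = 1 (D = (-1)² = 1)
k(u, l) = -1 (k(u, l) = -1*1 = -1)
(-23392 + k(-209, 20))*(11107 + K(222)) = (-23392 - 1)*(11107 + (14 - 3*222)/(-3 + 222)) = -23393*(11107 + (14 - 666)/219) = -23393*(11107 + (1/219)*(-652)) = -23393*(11107 - 652/219) = -23393*2431781/219 = -56886652933/219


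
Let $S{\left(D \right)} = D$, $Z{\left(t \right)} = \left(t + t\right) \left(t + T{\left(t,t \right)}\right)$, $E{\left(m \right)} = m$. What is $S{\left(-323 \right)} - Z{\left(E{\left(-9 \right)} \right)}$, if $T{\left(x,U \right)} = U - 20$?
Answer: $-1007$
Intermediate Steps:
$T{\left(x,U \right)} = -20 + U$
$Z{\left(t \right)} = 2 t \left(-20 + 2 t\right)$ ($Z{\left(t \right)} = \left(t + t\right) \left(t + \left(-20 + t\right)\right) = 2 t \left(-20 + 2 t\right)$)
$S{\left(-323 \right)} - Z{\left(E{\left(-9 \right)} \right)} = -323 - 4 \left(-9\right) \left(-10 - 9\right) = -323 - 4 \left(-9\right) \left(-19\right) = -323 - 684 = -1007$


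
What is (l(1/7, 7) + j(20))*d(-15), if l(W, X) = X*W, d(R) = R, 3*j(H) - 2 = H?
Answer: -125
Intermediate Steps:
j(H) = ⅔ + H/3
l(W, X) = W*X
(l(1/7, 7) + j(20))*d(-15) = (7/7 + (⅔ + (⅓)*20))*(-15) = ((⅐)*7 + (⅔ + 20/3))*(-15) = (1 + 22/3)*(-15) = (25/3)*(-15) = -125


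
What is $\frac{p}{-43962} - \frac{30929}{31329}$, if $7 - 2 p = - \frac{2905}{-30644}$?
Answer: $- \frac{27779988563137}{28137024533808} \approx -0.98731$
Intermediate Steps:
$p = \frac{211603}{61288}$ ($p = \frac{7}{2} - \frac{\left(-2905\right) \frac{1}{-30644}}{2} = \frac{7}{2} - \frac{\left(-2905\right) \left(- \frac{1}{30644}\right)}{2} = \frac{7}{2} - \frac{2905}{61288} = \frac{211603}{61288} \approx 3.4526$)
$\frac{p}{-43962} - \frac{30929}{31329} = \frac{211603}{61288 \left(-43962\right)} - \frac{30929}{31329} = \frac{211603}{61288} \left(- \frac{1}{43962}\right) - \frac{30929}{31329} = - \frac{211603}{2694343056} - \frac{30929}{31329} = - \frac{27779988563137}{28137024533808}$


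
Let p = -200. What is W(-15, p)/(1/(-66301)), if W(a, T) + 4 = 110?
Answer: -7027906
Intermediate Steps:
W(a, T) = 106 (W(a, T) = -4 + 110 = 106)
W(-15, p)/(1/(-66301)) = 106/(1/(-66301)) = 106/(-1/66301) = 106*(-66301) = -7027906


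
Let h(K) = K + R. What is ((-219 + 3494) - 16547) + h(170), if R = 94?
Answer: -13008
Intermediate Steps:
h(K) = 94 + K (h(K) = K + 94 = 94 + K)
((-219 + 3494) - 16547) + h(170) = ((-219 + 3494) - 16547) + (94 + 170) = (3275 - 16547) + 264 = -13272 + 264 = -13008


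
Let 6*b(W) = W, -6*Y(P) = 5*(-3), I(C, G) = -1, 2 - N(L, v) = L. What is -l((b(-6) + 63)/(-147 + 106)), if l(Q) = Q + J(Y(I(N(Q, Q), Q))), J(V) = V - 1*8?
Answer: 575/82 ≈ 7.0122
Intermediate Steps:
N(L, v) = 2 - L
Y(P) = 5/2 (Y(P) = -5*(-3)/6 = -1/6*(-15) = 5/2)
b(W) = W/6
J(V) = -8 + V (J(V) = V - 8 = -8 + V)
l(Q) = -11/2 + Q (l(Q) = Q + (-8 + 5/2) = Q - 11/2 = -11/2 + Q)
-l((b(-6) + 63)/(-147 + 106)) = -(-11/2 + ((1/6)*(-6) + 63)/(-147 + 106)) = -(-11/2 + (-1 + 63)/(-41)) = -(-11/2 + 62*(-1/41)) = -(-11/2 - 62/41) = -1*(-575/82) = 575/82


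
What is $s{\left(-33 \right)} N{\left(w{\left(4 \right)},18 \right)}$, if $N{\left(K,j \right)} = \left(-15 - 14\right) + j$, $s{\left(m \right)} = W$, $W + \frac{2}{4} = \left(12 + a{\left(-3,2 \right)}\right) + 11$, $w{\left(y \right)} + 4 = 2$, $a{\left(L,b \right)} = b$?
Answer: $- \frac{539}{2} \approx -269.5$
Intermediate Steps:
$w{\left(y \right)} = -2$ ($w{\left(y \right)} = -4 + 2 = -2$)
$W = \frac{49}{2}$ ($W = - \frac{1}{2} + \left(\left(12 + 2\right) + 11\right) = - \frac{1}{2} + \left(14 + 11\right) = - \frac{1}{2} + 25 = \frac{49}{2} \approx 24.5$)
$s{\left(m \right)} = \frac{49}{2}$
$N{\left(K,j \right)} = -29 + j$
$s{\left(-33 \right)} N{\left(w{\left(4 \right)},18 \right)} = \frac{49 \left(-29 + 18\right)}{2} = \frac{49}{2} \left(-11\right) = - \frac{539}{2}$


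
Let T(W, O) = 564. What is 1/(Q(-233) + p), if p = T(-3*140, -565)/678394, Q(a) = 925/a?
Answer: -79032901/313691519 ≈ -0.25194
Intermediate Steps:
p = 282/339197 (p = 564/678394 = 564*(1/678394) = 282/339197 ≈ 0.00083137)
1/(Q(-233) + p) = 1/(925/(-233) + 282/339197) = 1/(925*(-1/233) + 282/339197) = 1/(-925/233 + 282/339197) = 1/(-313691519/79032901) = -79032901/313691519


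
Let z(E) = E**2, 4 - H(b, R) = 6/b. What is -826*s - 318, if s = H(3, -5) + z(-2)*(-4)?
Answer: 11246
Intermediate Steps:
H(b, R) = 4 - 6/b
s = -14 (s = (4 - 6/3) + (-2)**2*(-4) = (4 - 6*1/3) + 4*(-4) = (4 - 2) - 16 = 2 - 16 = -14)
-826*s - 318 = -826*(-14) - 318 = 11564 - 318 = 11246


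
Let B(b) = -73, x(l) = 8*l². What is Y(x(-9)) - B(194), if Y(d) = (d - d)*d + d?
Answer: 721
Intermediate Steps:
Y(d) = d (Y(d) = 0*d + d = 0 + d = d)
Y(x(-9)) - B(194) = 8*(-9)² - 1*(-73) = 8*81 + 73 = 648 + 73 = 721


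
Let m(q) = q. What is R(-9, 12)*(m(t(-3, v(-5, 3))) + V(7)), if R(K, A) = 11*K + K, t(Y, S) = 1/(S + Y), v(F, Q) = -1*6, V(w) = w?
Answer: -744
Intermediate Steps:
v(F, Q) = -6
R(K, A) = 12*K
R(-9, 12)*(m(t(-3, v(-5, 3))) + V(7)) = (12*(-9))*(1/(-6 - 3) + 7) = -108*(1/(-9) + 7) = -108*(-⅑ + 7) = -108*62/9 = -744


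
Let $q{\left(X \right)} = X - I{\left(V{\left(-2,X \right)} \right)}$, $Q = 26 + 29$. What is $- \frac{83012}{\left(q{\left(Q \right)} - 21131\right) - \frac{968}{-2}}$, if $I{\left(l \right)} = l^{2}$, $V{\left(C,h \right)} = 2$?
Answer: $\frac{20753}{5149} \approx 4.0305$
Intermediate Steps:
$Q = 55$
$q{\left(X \right)} = -4 + X$ ($q{\left(X \right)} = X - 2^{2} = X - 4 = -4 + X$)
$- \frac{83012}{\left(q{\left(Q \right)} - 21131\right) - \frac{968}{-2}} = - \frac{83012}{\left(\left(-4 + 55\right) - 21131\right) - \frac{968}{-2}} = - \frac{83012}{\left(51 - 21131\right) - -484} = - \frac{83012}{-21080 + 484} = - \frac{83012}{-20596} = \left(-83012\right) \left(- \frac{1}{20596}\right) = \frac{20753}{5149}$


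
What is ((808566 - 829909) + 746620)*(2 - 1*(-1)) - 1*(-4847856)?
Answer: 7023687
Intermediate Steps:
((808566 - 829909) + 746620)*(2 - 1*(-1)) - 1*(-4847856) = (-21343 + 746620)*(2 + 1) + 4847856 = 725277*3 + 4847856 = 2175831 + 4847856 = 7023687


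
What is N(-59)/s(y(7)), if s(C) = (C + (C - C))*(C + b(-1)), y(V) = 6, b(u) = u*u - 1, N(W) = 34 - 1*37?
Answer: -1/12 ≈ -0.083333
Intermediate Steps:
N(W) = -3 (N(W) = 34 - 37 = -3)
b(u) = -1 + u² (b(u) = u² - 1 = -1 + u²)
s(C) = C² (s(C) = (C + (C - C))*(C + (-1 + (-1)²)) = (C + 0)*(C + (-1 + 1)) = C*(C + 0) = C*C = C²)
N(-59)/s(y(7)) = -3/(6²) = -3/36 = -3*1/36 = -1/12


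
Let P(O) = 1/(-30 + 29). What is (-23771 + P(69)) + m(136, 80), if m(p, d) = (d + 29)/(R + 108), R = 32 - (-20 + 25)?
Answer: -3209111/135 ≈ -23771.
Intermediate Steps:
R = 27 (R = 32 - 1*5 = 32 - 5 = 27)
P(O) = -1 (P(O) = 1/(-1) = -1)
m(p, d) = 29/135 + d/135 (m(p, d) = (d + 29)/(27 + 108) = (29 + d)/135 = (29 + d)*(1/135) = 29/135 + d/135)
(-23771 + P(69)) + m(136, 80) = (-23771 - 1) + (29/135 + (1/135)*80) = -23772 + (29/135 + 16/27) = -23772 + 109/135 = -3209111/135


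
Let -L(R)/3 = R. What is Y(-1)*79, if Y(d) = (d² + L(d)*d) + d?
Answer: -237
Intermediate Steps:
L(R) = -3*R
Y(d) = d - 2*d² (Y(d) = (d² + (-3*d)*d) + d = (d² - 3*d²) + d = -2*d² + d = d - 2*d²)
Y(-1)*79 = -(1 - 2*(-1))*79 = -(1 + 2)*79 = -1*3*79 = -3*79 = -237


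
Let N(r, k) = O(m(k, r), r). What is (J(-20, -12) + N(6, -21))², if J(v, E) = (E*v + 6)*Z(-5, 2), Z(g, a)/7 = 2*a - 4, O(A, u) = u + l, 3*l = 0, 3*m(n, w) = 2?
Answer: 36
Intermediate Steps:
m(n, w) = ⅔ (m(n, w) = (⅓)*2 = ⅔)
l = 0 (l = (⅓)*0 = 0)
O(A, u) = u (O(A, u) = u + 0 = u)
Z(g, a) = -28 + 14*a (Z(g, a) = 7*(2*a - 4) = 7*(-4 + 2*a) = -28 + 14*a)
N(r, k) = r
J(v, E) = 0 (J(v, E) = (E*v + 6)*(-28 + 14*2) = (6 + E*v)*(-28 + 28) = (6 + E*v)*0 = 0)
(J(-20, -12) + N(6, -21))² = (0 + 6)² = 6² = 36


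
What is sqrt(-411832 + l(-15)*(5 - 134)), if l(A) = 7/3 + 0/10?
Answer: I*sqrt(412133) ≈ 641.98*I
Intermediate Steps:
l(A) = 7/3 (l(A) = 7*(1/3) + 0*(1/10) = 7/3 + 0 = 7/3)
sqrt(-411832 + l(-15)*(5 - 134)) = sqrt(-411832 + 7*(5 - 134)/3) = sqrt(-411832 + (7/3)*(-129)) = sqrt(-411832 - 301) = sqrt(-412133) = I*sqrt(412133)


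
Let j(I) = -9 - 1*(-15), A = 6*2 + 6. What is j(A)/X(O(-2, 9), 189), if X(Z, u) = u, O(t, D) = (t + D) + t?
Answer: 2/63 ≈ 0.031746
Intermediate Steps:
O(t, D) = D + 2*t (O(t, D) = (D + t) + t = D + 2*t)
A = 18 (A = 12 + 6 = 18)
j(I) = 6 (j(I) = -9 + 15 = 6)
j(A)/X(O(-2, 9), 189) = 6/189 = 6*(1/189) = 2/63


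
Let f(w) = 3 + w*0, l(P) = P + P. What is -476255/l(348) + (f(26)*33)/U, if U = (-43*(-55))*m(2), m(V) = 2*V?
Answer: -102393259/149640 ≈ -684.26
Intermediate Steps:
l(P) = 2*P
U = 9460 (U = (-43*(-55))*(2*2) = 2365*4 = 9460)
f(w) = 3 (f(w) = 3 + 0 = 3)
-476255/l(348) + (f(26)*33)/U = -476255/(2*348) + (3*33)/9460 = -476255/696 + 99*(1/9460) = -476255*1/696 + 9/860 = -476255/696 + 9/860 = -102393259/149640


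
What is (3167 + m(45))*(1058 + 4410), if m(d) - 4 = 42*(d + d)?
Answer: 38008068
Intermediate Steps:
m(d) = 4 + 84*d (m(d) = 4 + 42*(d + d) = 4 + 42*(2*d) = 4 + 84*d)
(3167 + m(45))*(1058 + 4410) = (3167 + (4 + 84*45))*(1058 + 4410) = (3167 + (4 + 3780))*5468 = (3167 + 3784)*5468 = 6951*5468 = 38008068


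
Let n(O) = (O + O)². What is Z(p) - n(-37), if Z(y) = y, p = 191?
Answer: -5285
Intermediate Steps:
n(O) = 4*O² (n(O) = (2*O)² = 4*O²)
Z(p) - n(-37) = 191 - 4*(-37)² = 191 - 4*1369 = 191 - 1*5476 = 191 - 5476 = -5285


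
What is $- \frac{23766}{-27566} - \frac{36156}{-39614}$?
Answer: $\frac{484535655}{272999881} \approx 1.7749$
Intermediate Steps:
$- \frac{23766}{-27566} - \frac{36156}{-39614} = \left(-23766\right) \left(- \frac{1}{27566}\right) - - \frac{18078}{19807} = \frac{11883}{13783} + \frac{18078}{19807} = \frac{484535655}{272999881}$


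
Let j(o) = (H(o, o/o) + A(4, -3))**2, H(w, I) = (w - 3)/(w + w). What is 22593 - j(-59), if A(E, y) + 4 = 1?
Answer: 78624917/3481 ≈ 22587.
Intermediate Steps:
H(w, I) = (-3 + w)/(2*w) (H(w, I) = (-3 + w)/((2*w)) = (-3 + w)*(1/(2*w)) = (-3 + w)/(2*w))
A(E, y) = -3 (A(E, y) = -4 + 1 = -3)
j(o) = (-3 + (-3 + o)/(2*o))**2 (j(o) = ((-3 + o)/(2*o) - 3)**2 = (-3 + (-3 + o)/(2*o))**2)
22593 - j(-59) = 22593 - (3 + 5*(-59))**2/(4*(-59)**2) = 22593 - (3 - 295)**2/(4*3481) = 22593 - (-292)**2/(4*3481) = 22593 - 85264/(4*3481) = 22593 - 1*21316/3481 = 22593 - 21316/3481 = 78624917/3481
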